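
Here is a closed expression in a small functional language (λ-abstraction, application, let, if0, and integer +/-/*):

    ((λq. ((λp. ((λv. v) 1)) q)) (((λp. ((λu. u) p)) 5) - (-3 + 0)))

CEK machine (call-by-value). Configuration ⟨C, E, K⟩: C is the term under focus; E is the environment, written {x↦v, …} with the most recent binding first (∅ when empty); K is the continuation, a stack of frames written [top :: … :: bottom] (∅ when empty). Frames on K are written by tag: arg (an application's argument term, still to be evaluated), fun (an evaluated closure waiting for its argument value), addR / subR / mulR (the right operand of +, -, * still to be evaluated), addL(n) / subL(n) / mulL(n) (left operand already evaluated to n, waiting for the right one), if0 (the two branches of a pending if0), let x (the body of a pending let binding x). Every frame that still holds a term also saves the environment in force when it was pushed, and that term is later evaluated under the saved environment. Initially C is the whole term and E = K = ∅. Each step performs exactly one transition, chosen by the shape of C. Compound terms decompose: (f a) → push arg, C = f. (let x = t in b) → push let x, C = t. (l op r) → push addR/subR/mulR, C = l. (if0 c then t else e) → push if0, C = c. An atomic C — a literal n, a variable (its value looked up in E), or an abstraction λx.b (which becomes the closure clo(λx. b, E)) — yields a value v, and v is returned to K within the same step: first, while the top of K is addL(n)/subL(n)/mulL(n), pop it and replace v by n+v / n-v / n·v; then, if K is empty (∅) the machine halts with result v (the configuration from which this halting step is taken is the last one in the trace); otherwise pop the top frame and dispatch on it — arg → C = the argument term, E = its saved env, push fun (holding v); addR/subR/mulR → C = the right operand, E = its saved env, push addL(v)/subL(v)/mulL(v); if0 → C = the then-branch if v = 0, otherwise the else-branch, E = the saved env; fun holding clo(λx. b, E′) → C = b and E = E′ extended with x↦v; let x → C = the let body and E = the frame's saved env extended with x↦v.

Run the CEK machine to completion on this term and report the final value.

Answer: 1

Execution trace:
[0] [C=((λq. ((λp. ((λv. v) 1)) q)) (((λp. ((λu. u) p)) 5) - (-3 + 0))) | E=∅ | K=∅]
[1] [C=(λq. ((λp. ((λv. v) 1)) q)) | E=∅ | K=[arg]]
[2] [C=(((λp. ((λu. u) p)) 5) - (-3 + 0)) | E=∅ | K=[fun]]
[3] [C=((λp. ((λu. u) p)) 5) | E=∅ | K=[subR :: fun]]
[4] [C=(λp. ((λu. u) p)) | E=∅ | K=[arg :: subR :: fun]]
[5] [C=5 | E=∅ | K=[fun :: subR :: fun]]
[6] [C=((λu. u) p) | E={p↦5} | K=[subR :: fun]]
[7] [C=(λu. u) | E={p↦5} | K=[arg :: subR :: fun]]
[8] [C=p | E={p↦5} | K=[fun :: subR :: fun]]
[9] [C=u | E={u↦5, p↦5} | K=[subR :: fun]]
[10] [C=(-3 + 0) | E=∅ | K=[subL(5) :: fun]]
[11] [C=-3 | E=∅ | K=[addR :: subL(5) :: fun]]
[12] [C=0 | E=∅ | K=[addL(-3) :: subL(5) :: fun]]
[13] [C=((λp. ((λv. v) 1)) q) | E={q↦8} | K=∅]
[14] [C=(λp. ((λv. v) 1)) | E={q↦8} | K=[arg]]
[15] [C=q | E={q↦8} | K=[fun]]
[16] [C=((λv. v) 1) | E={p↦8, q↦8} | K=∅]
[17] [C=(λv. v) | E={p↦8, q↦8} | K=[arg]]
[18] [C=1 | E={p↦8, q↦8} | K=[fun]]
[19] [C=v | E={v↦1, p↦8, q↦8} | K=∅]
→ final value 1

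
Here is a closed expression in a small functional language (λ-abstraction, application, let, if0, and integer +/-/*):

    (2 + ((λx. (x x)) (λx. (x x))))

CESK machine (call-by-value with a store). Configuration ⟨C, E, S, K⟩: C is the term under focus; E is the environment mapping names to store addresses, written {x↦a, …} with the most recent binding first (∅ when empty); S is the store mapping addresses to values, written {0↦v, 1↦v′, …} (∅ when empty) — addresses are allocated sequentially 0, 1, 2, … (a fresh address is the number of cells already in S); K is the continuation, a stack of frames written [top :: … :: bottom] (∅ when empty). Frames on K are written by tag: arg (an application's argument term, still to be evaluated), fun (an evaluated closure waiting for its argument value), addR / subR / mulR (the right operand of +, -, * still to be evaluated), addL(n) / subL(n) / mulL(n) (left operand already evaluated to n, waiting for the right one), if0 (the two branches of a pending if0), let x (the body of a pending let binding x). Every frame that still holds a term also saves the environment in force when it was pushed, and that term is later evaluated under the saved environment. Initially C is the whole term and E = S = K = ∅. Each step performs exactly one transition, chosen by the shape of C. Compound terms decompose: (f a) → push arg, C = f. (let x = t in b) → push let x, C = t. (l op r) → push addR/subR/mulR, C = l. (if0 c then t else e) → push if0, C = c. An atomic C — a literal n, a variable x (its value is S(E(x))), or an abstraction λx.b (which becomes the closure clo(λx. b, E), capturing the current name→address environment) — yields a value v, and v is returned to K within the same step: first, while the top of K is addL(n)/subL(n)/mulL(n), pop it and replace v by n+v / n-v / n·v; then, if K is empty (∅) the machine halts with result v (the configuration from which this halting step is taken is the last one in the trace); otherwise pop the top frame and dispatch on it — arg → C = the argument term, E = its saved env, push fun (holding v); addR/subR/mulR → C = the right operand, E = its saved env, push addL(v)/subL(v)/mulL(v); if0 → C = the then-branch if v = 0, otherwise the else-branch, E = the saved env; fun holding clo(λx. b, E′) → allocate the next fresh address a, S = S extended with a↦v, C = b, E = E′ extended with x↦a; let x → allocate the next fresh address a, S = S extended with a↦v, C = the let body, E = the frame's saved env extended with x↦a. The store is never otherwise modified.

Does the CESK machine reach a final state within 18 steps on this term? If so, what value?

step 0: <C=(2 + ((λx. (x x)) (λx. (x x)))), E=∅, S=∅, K=∅>
step 1: <C=2, E=∅, S=∅, K=[addR]>
step 2: <C=((λx. (x x)) (λx. (x x))), E=∅, S=∅, K=[addL(2)]>
step 3: <C=(λx. (x x)), E=∅, S=∅, K=[arg :: addL(2)]>
step 4: <C=(λx. (x x)), E=∅, S=∅, K=[fun :: addL(2)]>
step 5: <C=(x x), E={x↦0}, S={0↦clo(λx. (x x), ∅)}, K=[addL(2)]>
step 6: <C=x, E={x↦0}, S={0↦clo(λx. (x x), ∅)}, K=[arg :: addL(2)]>
step 7: <C=x, E={x↦0}, S={0↦clo(λx. (x x), ∅)}, K=[fun :: addL(2)]>
step 8: <C=(x x), E={x↦1}, S={0↦clo(λx. (x x), ∅), 1↦clo(λx. (x x), ∅)}, K=[addL(2)]>
step 9: <C=x, E={x↦1}, S={0↦clo(λx. (x x), ∅), 1↦clo(λx. (x x), ∅)}, K=[arg :: addL(2)]>
step 10: <C=x, E={x↦1}, S={0↦clo(λx. (x x), ∅), 1↦clo(λx. (x x), ∅)}, K=[fun :: addL(2)]>
step 11: <C=(x x), E={x↦2}, S={0↦clo(λx. (x x), ∅), 1↦clo(λx. (x x), ∅), 2↦clo(λx. (x x), ∅)}, K=[addL(2)]>
step 12: <C=x, E={x↦2}, S={0↦clo(λx. (x x), ∅), 1↦clo(λx. (x x), ∅), 2↦clo(λx. (x x), ∅)}, K=[arg :: addL(2)]>
step 13: <C=x, E={x↦2}, S={0↦clo(λx. (x x), ∅), 1↦clo(λx. (x x), ∅), 2↦clo(λx. (x x), ∅)}, K=[fun :: addL(2)]>
step 14: <C=(x x), E={x↦3}, S={0↦clo(λx. (x x), ∅), 1↦clo(λx. (x x), ∅), 2↦clo(λx. (x x), ∅), 3↦clo(λx. (x x), ∅)}, K=[addL(2)]>
step 15: <C=x, E={x↦3}, S={0↦clo(λx. (x x), ∅), 1↦clo(λx. (x x), ∅), 2↦clo(λx. (x x), ∅), 3↦clo(λx. (x x), ∅)}, K=[arg :: addL(2)]>
step 16: <C=x, E={x↦3}, S={0↦clo(λx. (x x), ∅), 1↦clo(λx. (x x), ∅), 2↦clo(λx. (x x), ∅), 3↦clo(λx. (x x), ∅)}, K=[fun :: addL(2)]>
step 17: <C=(x x), E={x↦4}, S={0↦clo(λx. (x x), ∅), 1↦clo(λx. (x x), ∅), 2↦clo(λx. (x x), ∅), 3↦clo(λx. (x x), ∅), 4↦clo(λx. (x x), ∅)}, K=[addL(2)]>
step 18: <C=x, E={x↦4}, S={0↦clo(λx. (x x), ∅), 1↦clo(λx. (x x), ∅), 2↦clo(λx. (x x), ∅), 3↦clo(λx. (x x), ∅), 4↦clo(λx. (x x), ∅)}, K=[arg :: addL(2)]>
→ 18 transitions taken and the configuration is still not final: no result within 18 steps

Answer: DIVERGES (no final state within 18 steps)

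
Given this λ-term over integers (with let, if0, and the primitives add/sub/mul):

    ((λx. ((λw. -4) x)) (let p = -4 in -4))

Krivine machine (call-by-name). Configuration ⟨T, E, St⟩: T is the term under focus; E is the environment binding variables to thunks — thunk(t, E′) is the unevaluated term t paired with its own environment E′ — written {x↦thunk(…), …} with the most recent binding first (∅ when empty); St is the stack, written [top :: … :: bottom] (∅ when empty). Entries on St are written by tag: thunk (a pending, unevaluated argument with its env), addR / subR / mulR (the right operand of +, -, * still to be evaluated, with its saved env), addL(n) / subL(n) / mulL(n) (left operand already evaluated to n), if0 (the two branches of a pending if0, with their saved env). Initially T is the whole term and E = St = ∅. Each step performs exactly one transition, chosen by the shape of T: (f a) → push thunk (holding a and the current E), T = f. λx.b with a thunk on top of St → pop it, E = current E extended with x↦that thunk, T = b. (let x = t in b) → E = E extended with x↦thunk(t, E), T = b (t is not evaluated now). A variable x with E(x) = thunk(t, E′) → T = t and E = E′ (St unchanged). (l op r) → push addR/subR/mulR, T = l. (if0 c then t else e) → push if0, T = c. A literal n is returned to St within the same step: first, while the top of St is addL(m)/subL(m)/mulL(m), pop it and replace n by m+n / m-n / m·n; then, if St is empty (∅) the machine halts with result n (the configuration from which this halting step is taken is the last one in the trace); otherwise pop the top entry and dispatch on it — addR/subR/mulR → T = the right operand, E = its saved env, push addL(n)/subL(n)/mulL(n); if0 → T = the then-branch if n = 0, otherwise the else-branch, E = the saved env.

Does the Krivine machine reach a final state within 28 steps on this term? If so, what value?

[0] ⟨T=((λx. ((λw. -4) x)) (let p = -4 in -4)); E=∅; St=∅⟩
[1] ⟨T=(λx. ((λw. -4) x)); E=∅; St=[thunk]⟩
[2] ⟨T=((λw. -4) x); E={x↦thunk((let p = -4 in -4), ∅)}; St=∅⟩
[3] ⟨T=(λw. -4); E={x↦thunk((let p = -4 in -4), ∅)}; St=[thunk]⟩
[4] ⟨T=-4; E={w↦thunk(x, {x↦thunk((let p = -4 in -4), ∅)}), x↦thunk((let p = -4 in -4), ∅)}; St=∅⟩
→ final value -4

Answer: -4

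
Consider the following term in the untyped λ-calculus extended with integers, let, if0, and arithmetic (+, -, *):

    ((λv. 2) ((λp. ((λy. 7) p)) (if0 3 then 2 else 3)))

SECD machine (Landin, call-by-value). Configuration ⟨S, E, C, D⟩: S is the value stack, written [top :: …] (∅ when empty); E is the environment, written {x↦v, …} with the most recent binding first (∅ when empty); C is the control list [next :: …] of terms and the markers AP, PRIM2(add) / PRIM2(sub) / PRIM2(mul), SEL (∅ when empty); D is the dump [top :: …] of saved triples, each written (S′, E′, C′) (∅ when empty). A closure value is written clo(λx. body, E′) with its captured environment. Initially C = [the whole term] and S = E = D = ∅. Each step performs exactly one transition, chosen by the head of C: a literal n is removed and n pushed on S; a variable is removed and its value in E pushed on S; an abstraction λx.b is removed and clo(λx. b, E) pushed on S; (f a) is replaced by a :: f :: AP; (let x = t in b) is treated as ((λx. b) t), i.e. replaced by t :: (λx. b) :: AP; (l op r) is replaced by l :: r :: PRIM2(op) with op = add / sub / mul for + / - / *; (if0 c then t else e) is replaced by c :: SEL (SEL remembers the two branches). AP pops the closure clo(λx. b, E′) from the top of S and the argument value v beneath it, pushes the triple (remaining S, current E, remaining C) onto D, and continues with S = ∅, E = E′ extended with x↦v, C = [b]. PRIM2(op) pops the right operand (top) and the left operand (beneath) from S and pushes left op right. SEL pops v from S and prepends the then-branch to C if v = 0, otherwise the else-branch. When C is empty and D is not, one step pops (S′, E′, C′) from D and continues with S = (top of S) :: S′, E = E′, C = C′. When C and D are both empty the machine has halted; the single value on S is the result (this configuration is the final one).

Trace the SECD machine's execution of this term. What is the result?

step 0: <S=∅, E=∅, C=[((λv. 2) ((λp. ((λy. 7) p)) (if0 3 then 2 else 3)))], D=∅>
step 1: <S=∅, E=∅, C=[((λp. ((λy. 7) p)) (if0 3 then 2 else 3)) :: (λv. 2) :: AP], D=∅>
step 2: <S=∅, E=∅, C=[(if0 3 then 2 else 3) :: (λp. ((λy. 7) p)) :: AP :: (λv. 2) :: AP], D=∅>
step 3: <S=∅, E=∅, C=[3 :: SEL :: (λp. ((λy. 7) p)) :: AP :: (λv. 2) :: AP], D=∅>
step 4: <S=[3], E=∅, C=[SEL :: (λp. ((λy. 7) p)) :: AP :: (λv. 2) :: AP], D=∅>
step 5: <S=∅, E=∅, C=[3 :: (λp. ((λy. 7) p)) :: AP :: (λv. 2) :: AP], D=∅>
step 6: <S=[3], E=∅, C=[(λp. ((λy. 7) p)) :: AP :: (λv. 2) :: AP], D=∅>
step 7: <S=[clo(λp. ((λy. 7) p), ∅) :: 3], E=∅, C=[AP :: (λv. 2) :: AP], D=∅>
step 8: <S=∅, E={p↦3}, C=[((λy. 7) p)], D=[(∅, ∅, [(λv. 2) :: AP])]>
step 9: <S=∅, E={p↦3}, C=[p :: (λy. 7) :: AP], D=[(∅, ∅, [(λv. 2) :: AP])]>
step 10: <S=[3], E={p↦3}, C=[(λy. 7) :: AP], D=[(∅, ∅, [(λv. 2) :: AP])]>
step 11: <S=[clo(λy. 7, {p↦3}) :: 3], E={p↦3}, C=[AP], D=[(∅, ∅, [(λv. 2) :: AP])]>
step 12: <S=∅, E={y↦3, p↦3}, C=[7], D=[(∅, {p↦3}, ∅) :: (∅, ∅, [(λv. 2) :: AP])]>
step 13: <S=[7], E={y↦3, p↦3}, C=∅, D=[(∅, {p↦3}, ∅) :: (∅, ∅, [(λv. 2) :: AP])]>
step 14: <S=[7], E={p↦3}, C=∅, D=[(∅, ∅, [(λv. 2) :: AP])]>
step 15: <S=[7], E=∅, C=[(λv. 2) :: AP], D=∅>
step 16: <S=[clo(λv. 2, ∅) :: 7], E=∅, C=[AP], D=∅>
step 17: <S=∅, E={v↦7}, C=[2], D=[(∅, ∅, ∅)]>
step 18: <S=[2], E={v↦7}, C=∅, D=[(∅, ∅, ∅)]>
step 19: <S=[2], E=∅, C=∅, D=∅>
→ final value 2

Answer: 2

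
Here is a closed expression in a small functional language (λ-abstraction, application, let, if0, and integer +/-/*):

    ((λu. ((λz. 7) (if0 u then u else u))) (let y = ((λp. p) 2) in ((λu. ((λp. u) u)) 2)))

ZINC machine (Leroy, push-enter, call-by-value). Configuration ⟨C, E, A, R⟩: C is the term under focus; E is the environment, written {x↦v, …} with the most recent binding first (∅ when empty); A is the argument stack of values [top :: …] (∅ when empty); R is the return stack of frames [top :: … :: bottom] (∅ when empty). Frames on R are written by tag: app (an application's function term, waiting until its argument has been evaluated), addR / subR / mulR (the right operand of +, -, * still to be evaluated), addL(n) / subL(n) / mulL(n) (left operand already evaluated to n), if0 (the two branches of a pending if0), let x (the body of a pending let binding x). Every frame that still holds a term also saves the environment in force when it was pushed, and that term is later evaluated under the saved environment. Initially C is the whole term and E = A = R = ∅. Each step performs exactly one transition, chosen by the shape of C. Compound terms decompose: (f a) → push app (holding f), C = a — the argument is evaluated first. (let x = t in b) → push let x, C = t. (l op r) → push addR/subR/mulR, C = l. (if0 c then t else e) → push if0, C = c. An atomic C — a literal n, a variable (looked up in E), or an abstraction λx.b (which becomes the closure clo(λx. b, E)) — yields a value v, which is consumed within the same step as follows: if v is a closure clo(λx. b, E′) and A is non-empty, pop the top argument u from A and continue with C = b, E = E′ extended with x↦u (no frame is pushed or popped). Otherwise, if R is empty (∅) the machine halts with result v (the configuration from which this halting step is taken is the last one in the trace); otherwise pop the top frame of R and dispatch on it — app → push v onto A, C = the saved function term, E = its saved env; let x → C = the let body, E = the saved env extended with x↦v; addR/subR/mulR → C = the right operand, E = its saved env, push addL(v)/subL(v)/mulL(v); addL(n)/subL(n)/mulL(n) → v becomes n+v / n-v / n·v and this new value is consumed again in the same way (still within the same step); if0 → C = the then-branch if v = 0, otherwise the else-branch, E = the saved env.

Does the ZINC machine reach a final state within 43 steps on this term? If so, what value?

step 0: [C=((λu. ((λz. 7) (if0 u then u else u))) (let y = ((λp. p) 2) in ((λu. ((λp. u) u)) 2))) | E=∅ | A=∅ | R=∅]
step 1: [C=(let y = ((λp. p) 2) in ((λu. ((λp. u) u)) 2)) | E=∅ | A=∅ | R=[app]]
step 2: [C=((λp. p) 2) | E=∅ | A=∅ | R=[let y :: app]]
step 3: [C=2 | E=∅ | A=∅ | R=[app :: let y :: app]]
step 4: [C=(λp. p) | E=∅ | A=[2] | R=[let y :: app]]
step 5: [C=p | E={p↦2} | A=∅ | R=[let y :: app]]
step 6: [C=((λu. ((λp. u) u)) 2) | E={y↦2} | A=∅ | R=[app]]
step 7: [C=2 | E={y↦2} | A=∅ | R=[app :: app]]
step 8: [C=(λu. ((λp. u) u)) | E={y↦2} | A=[2] | R=[app]]
step 9: [C=((λp. u) u) | E={u↦2, y↦2} | A=∅ | R=[app]]
step 10: [C=u | E={u↦2, y↦2} | A=∅ | R=[app :: app]]
step 11: [C=(λp. u) | E={u↦2, y↦2} | A=[2] | R=[app]]
step 12: [C=u | E={p↦2, u↦2, y↦2} | A=∅ | R=[app]]
step 13: [C=(λu. ((λz. 7) (if0 u then u else u))) | E=∅ | A=[2] | R=∅]
step 14: [C=((λz. 7) (if0 u then u else u)) | E={u↦2} | A=∅ | R=∅]
step 15: [C=(if0 u then u else u) | E={u↦2} | A=∅ | R=[app]]
step 16: [C=u | E={u↦2} | A=∅ | R=[if0 :: app]]
step 17: [C=u | E={u↦2} | A=∅ | R=[app]]
step 18: [C=(λz. 7) | E={u↦2} | A=[2] | R=∅]
step 19: [C=7 | E={z↦2, u↦2} | A=∅ | R=∅]
→ final value 7

Answer: 7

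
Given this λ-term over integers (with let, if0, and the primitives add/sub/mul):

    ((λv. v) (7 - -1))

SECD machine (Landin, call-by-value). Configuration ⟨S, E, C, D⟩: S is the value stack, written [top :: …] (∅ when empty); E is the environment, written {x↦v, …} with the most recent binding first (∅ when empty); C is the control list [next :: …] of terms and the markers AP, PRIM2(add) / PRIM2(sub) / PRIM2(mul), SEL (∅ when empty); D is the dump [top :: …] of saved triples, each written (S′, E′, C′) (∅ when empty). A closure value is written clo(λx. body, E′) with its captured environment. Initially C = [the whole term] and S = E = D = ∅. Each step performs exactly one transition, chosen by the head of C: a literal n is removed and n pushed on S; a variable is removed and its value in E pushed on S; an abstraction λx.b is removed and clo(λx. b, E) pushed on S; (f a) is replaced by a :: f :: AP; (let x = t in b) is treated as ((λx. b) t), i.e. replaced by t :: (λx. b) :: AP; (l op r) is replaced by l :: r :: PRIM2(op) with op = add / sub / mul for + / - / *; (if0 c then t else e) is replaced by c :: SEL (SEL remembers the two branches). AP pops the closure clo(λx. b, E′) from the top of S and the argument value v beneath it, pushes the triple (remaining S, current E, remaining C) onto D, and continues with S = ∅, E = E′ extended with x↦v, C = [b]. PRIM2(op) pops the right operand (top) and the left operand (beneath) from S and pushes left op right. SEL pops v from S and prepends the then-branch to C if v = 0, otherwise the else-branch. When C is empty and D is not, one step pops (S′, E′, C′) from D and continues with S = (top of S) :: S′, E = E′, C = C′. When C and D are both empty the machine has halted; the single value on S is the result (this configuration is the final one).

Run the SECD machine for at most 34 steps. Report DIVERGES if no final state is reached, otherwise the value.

0. ⟨S=∅; E=∅; C=[((λv. v) (7 - -1))]; D=∅⟩
1. ⟨S=∅; E=∅; C=[(7 - -1) :: (λv. v) :: AP]; D=∅⟩
2. ⟨S=∅; E=∅; C=[7 :: -1 :: PRIM2(sub) :: (λv. v) :: AP]; D=∅⟩
3. ⟨S=[7]; E=∅; C=[-1 :: PRIM2(sub) :: (λv. v) :: AP]; D=∅⟩
4. ⟨S=[-1 :: 7]; E=∅; C=[PRIM2(sub) :: (λv. v) :: AP]; D=∅⟩
5. ⟨S=[8]; E=∅; C=[(λv. v) :: AP]; D=∅⟩
6. ⟨S=[clo(λv. v, ∅) :: 8]; E=∅; C=[AP]; D=∅⟩
7. ⟨S=∅; E={v↦8}; C=[v]; D=[(∅, ∅, ∅)]⟩
8. ⟨S=[8]; E={v↦8}; C=∅; D=[(∅, ∅, ∅)]⟩
9. ⟨S=[8]; E=∅; C=∅; D=∅⟩
→ final value 8

Answer: 8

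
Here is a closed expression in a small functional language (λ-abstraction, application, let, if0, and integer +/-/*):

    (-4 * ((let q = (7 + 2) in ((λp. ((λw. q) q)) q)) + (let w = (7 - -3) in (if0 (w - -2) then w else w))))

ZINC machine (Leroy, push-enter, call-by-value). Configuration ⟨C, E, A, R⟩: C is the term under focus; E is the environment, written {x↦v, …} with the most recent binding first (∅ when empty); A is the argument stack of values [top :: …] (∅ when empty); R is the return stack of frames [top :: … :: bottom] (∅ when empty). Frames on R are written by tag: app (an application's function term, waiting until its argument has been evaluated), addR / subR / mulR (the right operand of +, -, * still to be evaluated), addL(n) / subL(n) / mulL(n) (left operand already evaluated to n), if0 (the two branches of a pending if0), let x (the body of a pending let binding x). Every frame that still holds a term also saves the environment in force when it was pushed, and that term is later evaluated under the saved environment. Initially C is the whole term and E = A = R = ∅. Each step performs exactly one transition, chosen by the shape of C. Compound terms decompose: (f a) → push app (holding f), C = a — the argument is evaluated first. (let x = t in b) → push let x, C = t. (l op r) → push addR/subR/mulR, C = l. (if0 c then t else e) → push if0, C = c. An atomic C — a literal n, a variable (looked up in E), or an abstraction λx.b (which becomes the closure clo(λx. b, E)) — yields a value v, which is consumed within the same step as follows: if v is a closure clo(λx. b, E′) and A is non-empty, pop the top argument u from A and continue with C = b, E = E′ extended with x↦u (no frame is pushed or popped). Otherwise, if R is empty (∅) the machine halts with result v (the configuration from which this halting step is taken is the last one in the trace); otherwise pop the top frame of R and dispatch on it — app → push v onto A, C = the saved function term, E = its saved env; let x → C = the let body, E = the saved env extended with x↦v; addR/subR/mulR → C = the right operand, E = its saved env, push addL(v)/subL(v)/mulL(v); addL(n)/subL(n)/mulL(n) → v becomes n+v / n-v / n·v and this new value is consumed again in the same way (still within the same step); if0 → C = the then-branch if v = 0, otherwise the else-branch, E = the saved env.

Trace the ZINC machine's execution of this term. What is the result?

[0] ⟨C=(-4 * ((let q = (7 + 2) in ((λp. ((λw. q) q)) q)) + (let w = (7 - -3) in (if0 (w - -2) then w else w)))); E=∅; A=∅; R=∅⟩
[1] ⟨C=-4; E=∅; A=∅; R=[mulR]⟩
[2] ⟨C=((let q = (7 + 2) in ((λp. ((λw. q) q)) q)) + (let w = (7 - -3) in (if0 (w - -2) then w else w))); E=∅; A=∅; R=[mulL(-4)]⟩
[3] ⟨C=(let q = (7 + 2) in ((λp. ((λw. q) q)) q)); E=∅; A=∅; R=[addR :: mulL(-4)]⟩
[4] ⟨C=(7 + 2); E=∅; A=∅; R=[let q :: addR :: mulL(-4)]⟩
[5] ⟨C=7; E=∅; A=∅; R=[addR :: let q :: addR :: mulL(-4)]⟩
[6] ⟨C=2; E=∅; A=∅; R=[addL(7) :: let q :: addR :: mulL(-4)]⟩
[7] ⟨C=((λp. ((λw. q) q)) q); E={q↦9}; A=∅; R=[addR :: mulL(-4)]⟩
[8] ⟨C=q; E={q↦9}; A=∅; R=[app :: addR :: mulL(-4)]⟩
[9] ⟨C=(λp. ((λw. q) q)); E={q↦9}; A=[9]; R=[addR :: mulL(-4)]⟩
[10] ⟨C=((λw. q) q); E={p↦9, q↦9}; A=∅; R=[addR :: mulL(-4)]⟩
[11] ⟨C=q; E={p↦9, q↦9}; A=∅; R=[app :: addR :: mulL(-4)]⟩
[12] ⟨C=(λw. q); E={p↦9, q↦9}; A=[9]; R=[addR :: mulL(-4)]⟩
[13] ⟨C=q; E={w↦9, p↦9, q↦9}; A=∅; R=[addR :: mulL(-4)]⟩
[14] ⟨C=(let w = (7 - -3) in (if0 (w - -2) then w else w)); E=∅; A=∅; R=[addL(9) :: mulL(-4)]⟩
[15] ⟨C=(7 - -3); E=∅; A=∅; R=[let w :: addL(9) :: mulL(-4)]⟩
[16] ⟨C=7; E=∅; A=∅; R=[subR :: let w :: addL(9) :: mulL(-4)]⟩
[17] ⟨C=-3; E=∅; A=∅; R=[subL(7) :: let w :: addL(9) :: mulL(-4)]⟩
[18] ⟨C=(if0 (w - -2) then w else w); E={w↦10}; A=∅; R=[addL(9) :: mulL(-4)]⟩
[19] ⟨C=(w - -2); E={w↦10}; A=∅; R=[if0 :: addL(9) :: mulL(-4)]⟩
[20] ⟨C=w; E={w↦10}; A=∅; R=[subR :: if0 :: addL(9) :: mulL(-4)]⟩
[21] ⟨C=-2; E={w↦10}; A=∅; R=[subL(10) :: if0 :: addL(9) :: mulL(-4)]⟩
[22] ⟨C=w; E={w↦10}; A=∅; R=[addL(9) :: mulL(-4)]⟩
→ final value -76

Answer: -76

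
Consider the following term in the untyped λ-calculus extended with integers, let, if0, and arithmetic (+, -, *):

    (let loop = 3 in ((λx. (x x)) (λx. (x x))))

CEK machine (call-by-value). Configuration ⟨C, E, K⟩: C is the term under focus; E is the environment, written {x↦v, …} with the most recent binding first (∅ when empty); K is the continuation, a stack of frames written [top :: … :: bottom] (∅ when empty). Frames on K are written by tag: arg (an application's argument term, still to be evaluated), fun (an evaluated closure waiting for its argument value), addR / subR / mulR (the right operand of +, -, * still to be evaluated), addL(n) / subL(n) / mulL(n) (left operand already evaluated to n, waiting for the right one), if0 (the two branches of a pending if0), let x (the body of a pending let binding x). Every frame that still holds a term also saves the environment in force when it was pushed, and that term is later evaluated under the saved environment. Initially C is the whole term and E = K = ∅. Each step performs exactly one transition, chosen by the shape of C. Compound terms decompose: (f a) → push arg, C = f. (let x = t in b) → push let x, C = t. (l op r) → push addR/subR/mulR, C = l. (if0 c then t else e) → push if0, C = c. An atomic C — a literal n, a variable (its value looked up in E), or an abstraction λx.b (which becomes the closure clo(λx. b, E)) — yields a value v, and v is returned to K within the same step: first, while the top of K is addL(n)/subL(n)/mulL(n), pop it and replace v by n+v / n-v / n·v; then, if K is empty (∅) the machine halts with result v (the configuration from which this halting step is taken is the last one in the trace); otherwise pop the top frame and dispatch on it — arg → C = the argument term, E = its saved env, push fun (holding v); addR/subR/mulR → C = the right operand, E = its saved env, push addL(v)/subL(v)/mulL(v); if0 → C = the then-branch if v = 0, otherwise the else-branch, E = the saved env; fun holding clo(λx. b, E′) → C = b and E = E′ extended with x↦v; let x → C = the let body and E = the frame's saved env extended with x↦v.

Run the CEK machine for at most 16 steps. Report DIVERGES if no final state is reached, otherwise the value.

[0] <C=(let loop = 3 in ((λx. (x x)) (λx. (x x)))), E=∅, K=∅>
[1] <C=3, E=∅, K=[let loop]>
[2] <C=((λx. (x x)) (λx. (x x))), E={loop↦3}, K=∅>
[3] <C=(λx. (x x)), E={loop↦3}, K=[arg]>
[4] <C=(λx. (x x)), E={loop↦3}, K=[fun]>
[5] <C=(x x), E={x↦clo(λx. (x x), {loop↦3}), loop↦3}, K=∅>
[6] <C=x, E={x↦clo(λx. (x x), {loop↦3}), loop↦3}, K=[arg]>
[7] <C=x, E={x↦clo(λx. (x x), {loop↦3}), loop↦3}, K=[fun]>
… configuration repeats with period 3 (steps 5–7 recur indefinitely) …

Answer: DIVERGES (no final state within 16 steps)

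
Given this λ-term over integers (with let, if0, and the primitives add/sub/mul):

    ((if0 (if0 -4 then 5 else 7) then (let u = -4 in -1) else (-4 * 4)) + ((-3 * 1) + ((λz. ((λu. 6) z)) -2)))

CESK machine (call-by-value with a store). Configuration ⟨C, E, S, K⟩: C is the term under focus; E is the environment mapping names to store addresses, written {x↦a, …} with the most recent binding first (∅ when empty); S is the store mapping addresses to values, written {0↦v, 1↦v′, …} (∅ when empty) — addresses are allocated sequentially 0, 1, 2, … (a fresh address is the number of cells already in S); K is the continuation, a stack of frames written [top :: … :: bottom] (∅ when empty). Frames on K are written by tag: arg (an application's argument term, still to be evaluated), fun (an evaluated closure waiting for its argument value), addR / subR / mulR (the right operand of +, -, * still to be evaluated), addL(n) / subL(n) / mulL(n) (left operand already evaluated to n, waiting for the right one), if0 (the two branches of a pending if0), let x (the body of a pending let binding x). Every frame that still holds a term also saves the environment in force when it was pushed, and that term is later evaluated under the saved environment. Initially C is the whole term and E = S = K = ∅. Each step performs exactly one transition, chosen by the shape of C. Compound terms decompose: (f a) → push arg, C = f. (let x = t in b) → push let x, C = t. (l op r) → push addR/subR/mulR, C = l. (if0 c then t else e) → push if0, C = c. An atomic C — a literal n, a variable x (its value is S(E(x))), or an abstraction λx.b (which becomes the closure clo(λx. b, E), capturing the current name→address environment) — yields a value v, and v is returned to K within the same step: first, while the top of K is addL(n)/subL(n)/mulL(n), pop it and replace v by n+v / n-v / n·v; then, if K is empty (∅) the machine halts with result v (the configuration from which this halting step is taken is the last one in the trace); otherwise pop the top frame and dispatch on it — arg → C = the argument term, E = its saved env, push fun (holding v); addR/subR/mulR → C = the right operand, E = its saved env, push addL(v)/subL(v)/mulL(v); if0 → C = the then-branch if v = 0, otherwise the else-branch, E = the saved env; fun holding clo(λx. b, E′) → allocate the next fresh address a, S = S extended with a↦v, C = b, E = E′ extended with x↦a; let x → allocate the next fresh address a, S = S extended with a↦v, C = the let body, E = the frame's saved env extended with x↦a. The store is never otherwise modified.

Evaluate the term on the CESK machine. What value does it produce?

t=0: ⟨C=((if0 (if0 -4 then 5 else 7) then (let u = -4 in -1) else (-4 * 4)) + ((-3 * 1) + ((λz. ((λu. 6) z)) -2))); E=∅; S=∅; K=∅⟩
t=1: ⟨C=(if0 (if0 -4 then 5 else 7) then (let u = -4 in -1) else (-4 * 4)); E=∅; S=∅; K=[addR]⟩
t=2: ⟨C=(if0 -4 then 5 else 7); E=∅; S=∅; K=[if0 :: addR]⟩
t=3: ⟨C=-4; E=∅; S=∅; K=[if0 :: if0 :: addR]⟩
t=4: ⟨C=7; E=∅; S=∅; K=[if0 :: addR]⟩
t=5: ⟨C=(-4 * 4); E=∅; S=∅; K=[addR]⟩
t=6: ⟨C=-4; E=∅; S=∅; K=[mulR :: addR]⟩
t=7: ⟨C=4; E=∅; S=∅; K=[mulL(-4) :: addR]⟩
t=8: ⟨C=((-3 * 1) + ((λz. ((λu. 6) z)) -2)); E=∅; S=∅; K=[addL(-16)]⟩
t=9: ⟨C=(-3 * 1); E=∅; S=∅; K=[addR :: addL(-16)]⟩
t=10: ⟨C=-3; E=∅; S=∅; K=[mulR :: addR :: addL(-16)]⟩
t=11: ⟨C=1; E=∅; S=∅; K=[mulL(-3) :: addR :: addL(-16)]⟩
t=12: ⟨C=((λz. ((λu. 6) z)) -2); E=∅; S=∅; K=[addL(-3) :: addL(-16)]⟩
t=13: ⟨C=(λz. ((λu. 6) z)); E=∅; S=∅; K=[arg :: addL(-3) :: addL(-16)]⟩
t=14: ⟨C=-2; E=∅; S=∅; K=[fun :: addL(-3) :: addL(-16)]⟩
t=15: ⟨C=((λu. 6) z); E={z↦0}; S={0↦-2}; K=[addL(-3) :: addL(-16)]⟩
t=16: ⟨C=(λu. 6); E={z↦0}; S={0↦-2}; K=[arg :: addL(-3) :: addL(-16)]⟩
t=17: ⟨C=z; E={z↦0}; S={0↦-2}; K=[fun :: addL(-3) :: addL(-16)]⟩
t=18: ⟨C=6; E={u↦1, z↦0}; S={0↦-2, 1↦-2}; K=[addL(-3) :: addL(-16)]⟩
→ final value -13

Answer: -13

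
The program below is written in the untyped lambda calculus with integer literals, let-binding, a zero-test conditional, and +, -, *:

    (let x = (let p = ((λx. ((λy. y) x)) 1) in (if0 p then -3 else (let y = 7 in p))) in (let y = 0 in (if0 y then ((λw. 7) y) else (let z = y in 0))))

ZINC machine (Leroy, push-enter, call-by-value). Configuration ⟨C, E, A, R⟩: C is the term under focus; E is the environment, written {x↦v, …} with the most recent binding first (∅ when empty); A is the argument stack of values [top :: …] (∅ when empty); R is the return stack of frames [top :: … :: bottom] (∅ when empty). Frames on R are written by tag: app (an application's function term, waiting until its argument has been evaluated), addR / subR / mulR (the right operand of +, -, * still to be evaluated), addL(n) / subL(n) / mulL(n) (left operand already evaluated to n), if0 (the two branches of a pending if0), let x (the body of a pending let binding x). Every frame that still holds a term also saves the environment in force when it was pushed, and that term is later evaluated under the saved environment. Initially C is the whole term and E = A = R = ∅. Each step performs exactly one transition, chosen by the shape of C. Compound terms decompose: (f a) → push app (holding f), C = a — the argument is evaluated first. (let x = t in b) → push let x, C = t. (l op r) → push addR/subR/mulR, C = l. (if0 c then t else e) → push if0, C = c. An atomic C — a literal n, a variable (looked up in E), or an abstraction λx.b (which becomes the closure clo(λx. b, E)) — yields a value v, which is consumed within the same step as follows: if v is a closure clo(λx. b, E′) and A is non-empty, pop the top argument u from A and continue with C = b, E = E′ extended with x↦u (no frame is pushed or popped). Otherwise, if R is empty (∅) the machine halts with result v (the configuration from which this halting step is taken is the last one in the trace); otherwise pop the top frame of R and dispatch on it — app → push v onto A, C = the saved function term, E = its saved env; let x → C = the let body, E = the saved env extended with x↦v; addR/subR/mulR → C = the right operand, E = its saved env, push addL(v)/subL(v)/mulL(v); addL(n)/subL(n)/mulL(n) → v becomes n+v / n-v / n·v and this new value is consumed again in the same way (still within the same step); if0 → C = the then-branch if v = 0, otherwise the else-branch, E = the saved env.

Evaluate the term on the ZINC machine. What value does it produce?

step 0: <C=(let x = (let p = ((λx. ((λy. y) x)) 1) in (if0 p then -3 else (let y = 7 in p))) in (let y = 0 in (if0 y then ((λw. 7) y) else (let z = y in 0)))), E=∅, A=∅, R=∅>
step 1: <C=(let p = ((λx. ((λy. y) x)) 1) in (if0 p then -3 else (let y = 7 in p))), E=∅, A=∅, R=[let x]>
step 2: <C=((λx. ((λy. y) x)) 1), E=∅, A=∅, R=[let p :: let x]>
step 3: <C=1, E=∅, A=∅, R=[app :: let p :: let x]>
step 4: <C=(λx. ((λy. y) x)), E=∅, A=[1], R=[let p :: let x]>
step 5: <C=((λy. y) x), E={x↦1}, A=∅, R=[let p :: let x]>
step 6: <C=x, E={x↦1}, A=∅, R=[app :: let p :: let x]>
step 7: <C=(λy. y), E={x↦1}, A=[1], R=[let p :: let x]>
step 8: <C=y, E={y↦1, x↦1}, A=∅, R=[let p :: let x]>
step 9: <C=(if0 p then -3 else (let y = 7 in p)), E={p↦1}, A=∅, R=[let x]>
step 10: <C=p, E={p↦1}, A=∅, R=[if0 :: let x]>
step 11: <C=(let y = 7 in p), E={p↦1}, A=∅, R=[let x]>
step 12: <C=7, E={p↦1}, A=∅, R=[let y :: let x]>
step 13: <C=p, E={y↦7, p↦1}, A=∅, R=[let x]>
step 14: <C=(let y = 0 in (if0 y then ((λw. 7) y) else (let z = y in 0))), E={x↦1}, A=∅, R=∅>
step 15: <C=0, E={x↦1}, A=∅, R=[let y]>
step 16: <C=(if0 y then ((λw. 7) y) else (let z = y in 0)), E={y↦0, x↦1}, A=∅, R=∅>
step 17: <C=y, E={y↦0, x↦1}, A=∅, R=[if0]>
step 18: <C=((λw. 7) y), E={y↦0, x↦1}, A=∅, R=∅>
step 19: <C=y, E={y↦0, x↦1}, A=∅, R=[app]>
step 20: <C=(λw. 7), E={y↦0, x↦1}, A=[0], R=∅>
step 21: <C=7, E={w↦0, y↦0, x↦1}, A=∅, R=∅>
→ final value 7

Answer: 7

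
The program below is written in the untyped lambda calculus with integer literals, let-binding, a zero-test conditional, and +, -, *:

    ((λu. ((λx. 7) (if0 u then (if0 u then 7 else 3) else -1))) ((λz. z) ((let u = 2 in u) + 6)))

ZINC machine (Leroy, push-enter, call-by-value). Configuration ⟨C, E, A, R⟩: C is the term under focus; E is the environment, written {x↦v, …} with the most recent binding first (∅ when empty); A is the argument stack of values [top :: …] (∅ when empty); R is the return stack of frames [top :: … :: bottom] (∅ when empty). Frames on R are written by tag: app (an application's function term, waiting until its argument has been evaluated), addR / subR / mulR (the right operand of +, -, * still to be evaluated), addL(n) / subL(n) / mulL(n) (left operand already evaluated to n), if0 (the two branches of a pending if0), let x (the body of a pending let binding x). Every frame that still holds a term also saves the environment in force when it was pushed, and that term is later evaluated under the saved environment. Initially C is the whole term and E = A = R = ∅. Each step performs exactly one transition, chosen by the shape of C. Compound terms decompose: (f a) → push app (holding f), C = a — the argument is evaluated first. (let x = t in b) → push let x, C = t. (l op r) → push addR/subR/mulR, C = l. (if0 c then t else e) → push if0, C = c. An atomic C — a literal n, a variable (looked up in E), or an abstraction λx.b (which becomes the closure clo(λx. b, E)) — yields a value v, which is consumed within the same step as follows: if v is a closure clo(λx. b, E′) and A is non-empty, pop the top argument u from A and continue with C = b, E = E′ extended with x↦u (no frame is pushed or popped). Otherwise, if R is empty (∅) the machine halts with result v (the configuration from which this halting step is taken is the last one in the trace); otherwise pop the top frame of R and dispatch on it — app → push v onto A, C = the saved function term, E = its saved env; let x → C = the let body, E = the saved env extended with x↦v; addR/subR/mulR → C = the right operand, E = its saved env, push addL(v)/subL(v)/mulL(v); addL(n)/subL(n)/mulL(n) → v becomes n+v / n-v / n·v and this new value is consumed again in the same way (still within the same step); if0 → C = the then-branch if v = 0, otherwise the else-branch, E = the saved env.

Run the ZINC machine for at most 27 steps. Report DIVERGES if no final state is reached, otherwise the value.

Answer: 7

Derivation:
0. ⟨C=((λu. ((λx. 7) (if0 u then (if0 u then 7 else 3) else -1))) ((λz. z) ((let u = 2 in u) + 6))); E=∅; A=∅; R=∅⟩
1. ⟨C=((λz. z) ((let u = 2 in u) + 6)); E=∅; A=∅; R=[app]⟩
2. ⟨C=((let u = 2 in u) + 6); E=∅; A=∅; R=[app :: app]⟩
3. ⟨C=(let u = 2 in u); E=∅; A=∅; R=[addR :: app :: app]⟩
4. ⟨C=2; E=∅; A=∅; R=[let u :: addR :: app :: app]⟩
5. ⟨C=u; E={u↦2}; A=∅; R=[addR :: app :: app]⟩
6. ⟨C=6; E=∅; A=∅; R=[addL(2) :: app :: app]⟩
7. ⟨C=(λz. z); E=∅; A=[8]; R=[app]⟩
8. ⟨C=z; E={z↦8}; A=∅; R=[app]⟩
9. ⟨C=(λu. ((λx. 7) (if0 u then (if0 u then 7 else 3) else -1))); E=∅; A=[8]; R=∅⟩
10. ⟨C=((λx. 7) (if0 u then (if0 u then 7 else 3) else -1)); E={u↦8}; A=∅; R=∅⟩
11. ⟨C=(if0 u then (if0 u then 7 else 3) else -1); E={u↦8}; A=∅; R=[app]⟩
12. ⟨C=u; E={u↦8}; A=∅; R=[if0 :: app]⟩
13. ⟨C=-1; E={u↦8}; A=∅; R=[app]⟩
14. ⟨C=(λx. 7); E={u↦8}; A=[-1]; R=∅⟩
15. ⟨C=7; E={x↦-1, u↦8}; A=∅; R=∅⟩
→ final value 7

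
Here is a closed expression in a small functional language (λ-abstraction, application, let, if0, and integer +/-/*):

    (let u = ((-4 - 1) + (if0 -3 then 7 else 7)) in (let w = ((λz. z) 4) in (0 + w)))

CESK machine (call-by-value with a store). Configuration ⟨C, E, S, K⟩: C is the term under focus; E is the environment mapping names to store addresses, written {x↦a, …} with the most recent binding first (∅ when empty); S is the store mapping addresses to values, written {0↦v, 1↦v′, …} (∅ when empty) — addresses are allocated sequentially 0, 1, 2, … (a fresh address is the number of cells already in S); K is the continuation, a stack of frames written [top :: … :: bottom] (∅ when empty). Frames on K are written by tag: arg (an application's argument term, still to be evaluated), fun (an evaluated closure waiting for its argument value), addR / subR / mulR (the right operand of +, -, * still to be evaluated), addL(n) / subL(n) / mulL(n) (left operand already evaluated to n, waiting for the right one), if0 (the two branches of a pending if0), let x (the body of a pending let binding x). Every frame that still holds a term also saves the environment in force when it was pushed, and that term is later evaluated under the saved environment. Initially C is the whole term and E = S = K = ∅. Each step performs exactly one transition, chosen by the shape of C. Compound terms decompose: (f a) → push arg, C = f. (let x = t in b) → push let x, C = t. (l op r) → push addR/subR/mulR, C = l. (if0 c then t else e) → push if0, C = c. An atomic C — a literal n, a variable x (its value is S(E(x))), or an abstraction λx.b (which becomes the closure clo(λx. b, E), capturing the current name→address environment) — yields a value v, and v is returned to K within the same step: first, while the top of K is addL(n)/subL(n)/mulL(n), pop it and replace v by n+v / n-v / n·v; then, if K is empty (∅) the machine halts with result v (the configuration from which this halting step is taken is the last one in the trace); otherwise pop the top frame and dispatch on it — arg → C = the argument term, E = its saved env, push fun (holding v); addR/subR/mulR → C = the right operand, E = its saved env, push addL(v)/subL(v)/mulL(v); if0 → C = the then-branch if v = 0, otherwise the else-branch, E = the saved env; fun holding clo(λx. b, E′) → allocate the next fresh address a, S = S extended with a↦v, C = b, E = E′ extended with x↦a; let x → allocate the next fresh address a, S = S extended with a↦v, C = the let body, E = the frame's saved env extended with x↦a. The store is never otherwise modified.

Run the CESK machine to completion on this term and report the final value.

step 0: ⟨C=(let u = ((-4 - 1) + (if0 -3 then 7 else 7)) in (let w = ((λz. z) 4) in (0 + w))); E=∅; S=∅; K=∅⟩
step 1: ⟨C=((-4 - 1) + (if0 -3 then 7 else 7)); E=∅; S=∅; K=[let u]⟩
step 2: ⟨C=(-4 - 1); E=∅; S=∅; K=[addR :: let u]⟩
step 3: ⟨C=-4; E=∅; S=∅; K=[subR :: addR :: let u]⟩
step 4: ⟨C=1; E=∅; S=∅; K=[subL(-4) :: addR :: let u]⟩
step 5: ⟨C=(if0 -3 then 7 else 7); E=∅; S=∅; K=[addL(-5) :: let u]⟩
step 6: ⟨C=-3; E=∅; S=∅; K=[if0 :: addL(-5) :: let u]⟩
step 7: ⟨C=7; E=∅; S=∅; K=[addL(-5) :: let u]⟩
step 8: ⟨C=(let w = ((λz. z) 4) in (0 + w)); E={u↦0}; S={0↦2}; K=∅⟩
step 9: ⟨C=((λz. z) 4); E={u↦0}; S={0↦2}; K=[let w]⟩
step 10: ⟨C=(λz. z); E={u↦0}; S={0↦2}; K=[arg :: let w]⟩
step 11: ⟨C=4; E={u↦0}; S={0↦2}; K=[fun :: let w]⟩
step 12: ⟨C=z; E={z↦1, u↦0}; S={0↦2, 1↦4}; K=[let w]⟩
step 13: ⟨C=(0 + w); E={w↦2, u↦0}; S={0↦2, 1↦4, 2↦4}; K=∅⟩
step 14: ⟨C=0; E={w↦2, u↦0}; S={0↦2, 1↦4, 2↦4}; K=[addR]⟩
step 15: ⟨C=w; E={w↦2, u↦0}; S={0↦2, 1↦4, 2↦4}; K=[addL(0)]⟩
→ final value 4

Answer: 4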